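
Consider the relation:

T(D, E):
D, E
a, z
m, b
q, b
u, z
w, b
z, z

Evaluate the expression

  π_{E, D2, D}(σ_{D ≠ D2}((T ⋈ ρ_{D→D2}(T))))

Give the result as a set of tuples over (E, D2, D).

ρ[D→D2]: schema becomes (D2, E); tuples unchanged.
Natural join on E: {(a, z, a), (a, z, u), (a, z, z), (m, b, m), (m, b, q), (m, b, w), (q, b, m), (q, b, q), (q, b, w), (u, z, a), (u, z, u), (u, z, z), (w, b, m), (w, b, q), (w, b, w), (z, z, a), (z, z, u), (z, z, z)}
Apply σ_{D ≠ D2}; surviving tuples: {(a, z, u), (a, z, z), (m, b, q), (m, b, w), (q, b, m), (q, b, w), (u, z, a), (u, z, z), (w, b, m), (w, b, q), (z, z, a), (z, z, u)}
π_{E, D2, D} gives {(b, m, q), (b, m, w), (b, q, m), (b, q, w), (b, w, m), (b, w, q), (z, a, u), (z, a, z), (z, u, a), (z, u, z), (z, z, a), (z, z, u)}.

{(b, m, q), (b, m, w), (b, q, m), (b, q, w), (b, w, m), (b, w, q), (z, a, u), (z, a, z), (z, u, a), (z, u, z), (z, z, a), (z, z, u)}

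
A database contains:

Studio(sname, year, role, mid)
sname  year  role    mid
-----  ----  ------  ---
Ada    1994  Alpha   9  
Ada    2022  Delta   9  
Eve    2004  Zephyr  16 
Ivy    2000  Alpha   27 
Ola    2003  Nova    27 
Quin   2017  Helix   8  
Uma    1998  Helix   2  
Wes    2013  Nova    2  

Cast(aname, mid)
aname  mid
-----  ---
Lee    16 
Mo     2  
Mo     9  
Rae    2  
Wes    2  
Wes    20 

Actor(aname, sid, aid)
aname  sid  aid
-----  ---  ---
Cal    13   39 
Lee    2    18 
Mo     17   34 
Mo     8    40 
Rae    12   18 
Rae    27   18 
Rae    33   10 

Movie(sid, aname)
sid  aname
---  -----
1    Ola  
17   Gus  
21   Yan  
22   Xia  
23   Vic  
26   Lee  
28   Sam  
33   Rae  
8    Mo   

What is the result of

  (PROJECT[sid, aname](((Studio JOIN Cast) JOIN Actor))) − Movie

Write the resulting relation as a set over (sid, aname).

{(12, Rae), (17, Mo), (2, Lee), (27, Rae)}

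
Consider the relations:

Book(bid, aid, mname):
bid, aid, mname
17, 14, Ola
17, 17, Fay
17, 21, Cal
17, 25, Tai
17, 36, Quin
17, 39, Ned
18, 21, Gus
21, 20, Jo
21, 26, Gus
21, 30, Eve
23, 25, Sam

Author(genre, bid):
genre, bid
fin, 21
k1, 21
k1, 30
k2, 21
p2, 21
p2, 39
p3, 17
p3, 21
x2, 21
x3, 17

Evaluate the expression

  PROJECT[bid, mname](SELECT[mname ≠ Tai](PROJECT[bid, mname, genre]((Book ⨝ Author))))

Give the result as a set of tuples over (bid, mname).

Natural join on bid: {(17, 14, Ola, p3), (17, 14, Ola, x3), (17, 17, Fay, p3), (17, 17, Fay, x3), (17, 21, Cal, p3), (17, 21, Cal, x3), (17, 25, Tai, p3), (17, 25, Tai, x3), (17, 36, Quin, p3), (17, 36, Quin, x3), (17, 39, Ned, p3), (17, 39, Ned, x3), (21, 20, Jo, fin), (21, 20, Jo, k1), (21, 20, Jo, k2), (21, 20, Jo, p2), (21, 20, Jo, p3), (21, 20, Jo, x2), (21, 26, Gus, fin), (21, 26, Gus, k1), (21, 26, Gus, k2), (21, 26, Gus, p2), (21, 26, Gus, p3), (21, 26, Gus, x2), (21, 30, Eve, fin), (21, 30, Eve, k1), (21, 30, Eve, k2), (21, 30, Eve, p2), (21, 30, Eve, p3), (21, 30, Eve, x2)}
Keep only column(s) bid, mname, genre: {(17, Cal, p3), (17, Cal, x3), (17, Fay, p3), (17, Fay, x3), (17, Ned, p3), (17, Ned, x3), (17, Ola, p3), (17, Ola, x3), (17, Quin, p3), (17, Quin, x3), (17, Tai, p3), (17, Tai, x3), (21, Eve, fin), (21, Eve, k1), (21, Eve, k2), (21, Eve, p2), (21, Eve, p3), (21, Eve, x2), (21, Gus, fin), (21, Gus, k1), (21, Gus, k2), (21, Gus, p2), (21, Gus, p3), (21, Gus, x2), (21, Jo, fin), (21, Jo, k1), (21, Jo, k2), (21, Jo, p2), (21, Jo, p3), (21, Jo, x2)}
Filtering on mname ≠ Tai leaves {(17, Cal, p3), (17, Cal, x3), (17, Fay, p3), (17, Fay, x3), (17, Ned, p3), (17, Ned, x3), (17, Ola, p3), (17, Ola, x3), (17, Quin, p3), (17, Quin, x3), (21, Eve, fin), (21, Eve, k1), (21, Eve, k2), (21, Eve, p2), (21, Eve, p3), (21, Eve, x2), (21, Gus, fin), (21, Gus, k1), (21, Gus, k2), (21, Gus, p2), (21, Gus, p3), (21, Gus, x2), (21, Jo, fin), (21, Jo, k1), (21, Jo, k2), (21, Jo, p2), (21, Jo, p3), (21, Jo, x2)}.
Keep only column(s) bid, mname (20 duplicate(s) eliminated): {(17, Cal), (17, Fay), (17, Ned), (17, Ola), (17, Quin), (21, Eve), (21, Gus), (21, Jo)}

{(17, Cal), (17, Fay), (17, Ned), (17, Ola), (17, Quin), (21, Eve), (21, Gus), (21, Jo)}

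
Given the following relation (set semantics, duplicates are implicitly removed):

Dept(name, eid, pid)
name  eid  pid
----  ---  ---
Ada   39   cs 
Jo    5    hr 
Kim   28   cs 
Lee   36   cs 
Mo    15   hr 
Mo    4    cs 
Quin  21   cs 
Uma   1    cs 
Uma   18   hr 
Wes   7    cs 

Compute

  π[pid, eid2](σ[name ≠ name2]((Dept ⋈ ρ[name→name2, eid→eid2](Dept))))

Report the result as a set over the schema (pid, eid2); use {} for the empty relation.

ρ[name→name2, eid→eid2]: schema becomes (name2, eid2, pid); tuples unchanged.
Joining Dept and ρ[name→name2, eid→eid2](Dept) on pid yields {(Ada, 39, cs, Ada, 39), (Ada, 39, cs, Kim, 28), (Ada, 39, cs, Lee, 36), (Ada, 39, cs, Mo, 4), (Ada, 39, cs, Quin, 21), (Ada, 39, cs, Uma, 1), (Ada, 39, cs, Wes, 7), (Jo, 5, hr, Jo, 5), (Jo, 5, hr, Mo, 15), (Jo, 5, hr, Uma, 18), (Kim, 28, cs, Ada, 39), (Kim, 28, cs, Kim, 28), (Kim, 28, cs, Lee, 36), (Kim, 28, cs, Mo, 4), (Kim, 28, cs, Quin, 21), (Kim, 28, cs, Uma, 1), (Kim, 28, cs, Wes, 7), (Lee, 36, cs, Ada, 39), (Lee, 36, cs, Kim, 28), (Lee, 36, cs, Lee, 36), (Lee, 36, cs, Mo, 4), (Lee, 36, cs, Quin, 21), (Lee, 36, cs, Uma, 1), (Lee, 36, cs, Wes, 7), (Mo, 15, hr, Jo, 5), (Mo, 15, hr, Mo, 15), (Mo, 15, hr, Uma, 18), (Mo, 4, cs, Ada, 39), (Mo, 4, cs, Kim, 28), (Mo, 4, cs, Lee, 36), (Mo, 4, cs, Mo, 4), (Mo, 4, cs, Quin, 21), (Mo, 4, cs, Uma, 1), (Mo, 4, cs, Wes, 7), (Quin, 21, cs, Ada, 39), (Quin, 21, cs, Kim, 28), (Quin, 21, cs, Lee, 36), (Quin, 21, cs, Mo, 4), (Quin, 21, cs, Quin, 21), (Quin, 21, cs, Uma, 1), (Quin, 21, cs, Wes, 7), (Uma, 1, cs, Ada, 39), (Uma, 1, cs, Kim, 28), (Uma, 1, cs, Lee, 36), (Uma, 1, cs, Mo, 4), (Uma, 1, cs, Quin, 21), (Uma, 1, cs, Uma, 1), (Uma, 1, cs, Wes, 7), (Uma, 18, hr, Jo, 5), (Uma, 18, hr, Mo, 15), (Uma, 18, hr, Uma, 18), (Wes, 7, cs, Ada, 39), (Wes, 7, cs, Kim, 28), (Wes, 7, cs, Lee, 36), (Wes, 7, cs, Mo, 4), (Wes, 7, cs, Quin, 21), (Wes, 7, cs, Uma, 1), (Wes, 7, cs, Wes, 7)}.
Apply σ_{name ≠ name2}; surviving tuples: {(Ada, 39, cs, Kim, 28), (Ada, 39, cs, Lee, 36), (Ada, 39, cs, Mo, 4), (Ada, 39, cs, Quin, 21), (Ada, 39, cs, Uma, 1), (Ada, 39, cs, Wes, 7), (Jo, 5, hr, Mo, 15), (Jo, 5, hr, Uma, 18), (Kim, 28, cs, Ada, 39), (Kim, 28, cs, Lee, 36), (Kim, 28, cs, Mo, 4), (Kim, 28, cs, Quin, 21), (Kim, 28, cs, Uma, 1), (Kim, 28, cs, Wes, 7), (Lee, 36, cs, Ada, 39), (Lee, 36, cs, Kim, 28), (Lee, 36, cs, Mo, 4), (Lee, 36, cs, Quin, 21), (Lee, 36, cs, Uma, 1), (Lee, 36, cs, Wes, 7), (Mo, 15, hr, Jo, 5), (Mo, 15, hr, Uma, 18), (Mo, 4, cs, Ada, 39), (Mo, 4, cs, Kim, 28), (Mo, 4, cs, Lee, 36), (Mo, 4, cs, Quin, 21), (Mo, 4, cs, Uma, 1), (Mo, 4, cs, Wes, 7), (Quin, 21, cs, Ada, 39), (Quin, 21, cs, Kim, 28), (Quin, 21, cs, Lee, 36), (Quin, 21, cs, Mo, 4), (Quin, 21, cs, Uma, 1), (Quin, 21, cs, Wes, 7), (Uma, 1, cs, Ada, 39), (Uma, 1, cs, Kim, 28), (Uma, 1, cs, Lee, 36), (Uma, 1, cs, Mo, 4), (Uma, 1, cs, Quin, 21), (Uma, 1, cs, Wes, 7), (Uma, 18, hr, Jo, 5), (Uma, 18, hr, Mo, 15), (Wes, 7, cs, Ada, 39), (Wes, 7, cs, Kim, 28), (Wes, 7, cs, Lee, 36), (Wes, 7, cs, Mo, 4), (Wes, 7, cs, Quin, 21), (Wes, 7, cs, Uma, 1)}
Projecting to pid, eid2 (38 duplicate(s) eliminated): {(cs, 1), (cs, 21), (cs, 28), (cs, 36), (cs, 39), (cs, 4), (cs, 7), (hr, 15), (hr, 18), (hr, 5)}

{(cs, 1), (cs, 21), (cs, 28), (cs, 36), (cs, 39), (cs, 4), (cs, 7), (hr, 15), (hr, 18), (hr, 5)}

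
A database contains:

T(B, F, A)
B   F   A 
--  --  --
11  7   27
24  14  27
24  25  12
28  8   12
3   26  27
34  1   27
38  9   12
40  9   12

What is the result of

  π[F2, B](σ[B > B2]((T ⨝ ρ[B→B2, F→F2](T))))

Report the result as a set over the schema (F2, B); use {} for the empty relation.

{(14, 34), (25, 28), (25, 38), (25, 40), (26, 11), (26, 24), (26, 34), (7, 24), (7, 34), (8, 38), (8, 40), (9, 40)}

ρ[B→B2, F→F2]: schema becomes (B2, F2, A); tuples unchanged.
Joining T and ρ[B→B2, F→F2](T) on A yields {(11, 7, 27, 11, 7), (11, 7, 27, 24, 14), (11, 7, 27, 3, 26), (11, 7, 27, 34, 1), (24, 14, 27, 11, 7), (24, 14, 27, 24, 14), (24, 14, 27, 3, 26), (24, 14, 27, 34, 1), (24, 25, 12, 24, 25), (24, 25, 12, 28, 8), (24, 25, 12, 38, 9), (24, 25, 12, 40, 9), (28, 8, 12, 24, 25), (28, 8, 12, 28, 8), (28, 8, 12, 38, 9), (28, 8, 12, 40, 9), (3, 26, 27, 11, 7), (3, 26, 27, 24, 14), (3, 26, 27, 3, 26), (3, 26, 27, 34, 1), (34, 1, 27, 11, 7), (34, 1, 27, 24, 14), (34, 1, 27, 3, 26), (34, 1, 27, 34, 1), (38, 9, 12, 24, 25), (38, 9, 12, 28, 8), (38, 9, 12, 38, 9), (38, 9, 12, 40, 9), (40, 9, 12, 24, 25), (40, 9, 12, 28, 8), (40, 9, 12, 38, 9), (40, 9, 12, 40, 9)}.
Selection B > B2: {(11, 7, 27, 3, 26), (24, 14, 27, 11, 7), (24, 14, 27, 3, 26), (28, 8, 12, 24, 25), (34, 1, 27, 11, 7), (34, 1, 27, 24, 14), (34, 1, 27, 3, 26), (38, 9, 12, 24, 25), (38, 9, 12, 28, 8), (40, 9, 12, 24, 25), (40, 9, 12, 28, 8), (40, 9, 12, 38, 9)}
Keep only column(s) F2, B: {(14, 34), (25, 28), (25, 38), (25, 40), (26, 11), (26, 24), (26, 34), (7, 24), (7, 34), (8, 38), (8, 40), (9, 40)}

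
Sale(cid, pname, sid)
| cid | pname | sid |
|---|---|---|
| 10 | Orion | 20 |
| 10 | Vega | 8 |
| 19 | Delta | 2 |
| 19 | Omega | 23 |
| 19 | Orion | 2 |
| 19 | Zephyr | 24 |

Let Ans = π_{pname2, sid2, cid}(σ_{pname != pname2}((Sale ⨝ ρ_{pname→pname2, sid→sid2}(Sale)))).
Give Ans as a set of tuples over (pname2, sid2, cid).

ρ[pname→pname2, sid→sid2]: schema becomes (cid, pname2, sid2); tuples unchanged.
Natural join on cid: {(10, Orion, 20, Orion, 20), (10, Orion, 20, Vega, 8), (10, Vega, 8, Orion, 20), (10, Vega, 8, Vega, 8), (19, Delta, 2, Delta, 2), (19, Delta, 2, Omega, 23), (19, Delta, 2, Orion, 2), (19, Delta, 2, Zephyr, 24), (19, Omega, 23, Delta, 2), (19, Omega, 23, Omega, 23), (19, Omega, 23, Orion, 2), (19, Omega, 23, Zephyr, 24), (19, Orion, 2, Delta, 2), (19, Orion, 2, Omega, 23), (19, Orion, 2, Orion, 2), (19, Orion, 2, Zephyr, 24), (19, Zephyr, 24, Delta, 2), (19, Zephyr, 24, Omega, 23), (19, Zephyr, 24, Orion, 2), (19, Zephyr, 24, Zephyr, 24)}
Selection pname != pname2: {(10, Orion, 20, Vega, 8), (10, Vega, 8, Orion, 20), (19, Delta, 2, Omega, 23), (19, Delta, 2, Orion, 2), (19, Delta, 2, Zephyr, 24), (19, Omega, 23, Delta, 2), (19, Omega, 23, Orion, 2), (19, Omega, 23, Zephyr, 24), (19, Orion, 2, Delta, 2), (19, Orion, 2, Omega, 23), (19, Orion, 2, Zephyr, 24), (19, Zephyr, 24, Delta, 2), (19, Zephyr, 24, Omega, 23), (19, Zephyr, 24, Orion, 2)}
π[pname2, sid2, cid]: project onto (pname2, sid2, cid) (8 duplicate(s) eliminated) → {(Delta, 2, 19), (Omega, 23, 19), (Orion, 2, 19), (Orion, 20, 10), (Vega, 8, 10), (Zephyr, 24, 19)}

{(Delta, 2, 19), (Omega, 23, 19), (Orion, 2, 19), (Orion, 20, 10), (Vega, 8, 10), (Zephyr, 24, 19)}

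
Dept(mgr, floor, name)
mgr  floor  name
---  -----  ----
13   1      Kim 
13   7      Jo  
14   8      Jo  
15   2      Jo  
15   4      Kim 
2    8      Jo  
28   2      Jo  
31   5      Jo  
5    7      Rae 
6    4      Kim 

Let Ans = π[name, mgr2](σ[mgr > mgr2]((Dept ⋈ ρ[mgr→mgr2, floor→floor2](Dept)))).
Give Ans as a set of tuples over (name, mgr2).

{(Jo, 13), (Jo, 14), (Jo, 15), (Jo, 2), (Jo, 28), (Kim, 13), (Kim, 6)}

ρ[mgr→mgr2, floor→floor2]: schema becomes (mgr2, floor2, name); tuples unchanged.
Joining Dept and ρ[mgr→mgr2, floor→floor2](Dept) on name yields {(13, 1, Kim, 13, 1), (13, 1, Kim, 15, 4), (13, 1, Kim, 6, 4), (13, 7, Jo, 13, 7), (13, 7, Jo, 14, 8), (13, 7, Jo, 15, 2), (13, 7, Jo, 2, 8), (13, 7, Jo, 28, 2), (13, 7, Jo, 31, 5), (14, 8, Jo, 13, 7), (14, 8, Jo, 14, 8), (14, 8, Jo, 15, 2), (14, 8, Jo, 2, 8), (14, 8, Jo, 28, 2), (14, 8, Jo, 31, 5), (15, 2, Jo, 13, 7), (15, 2, Jo, 14, 8), (15, 2, Jo, 15, 2), (15, 2, Jo, 2, 8), (15, 2, Jo, 28, 2), (15, 2, Jo, 31, 5), (15, 4, Kim, 13, 1), (15, 4, Kim, 15, 4), (15, 4, Kim, 6, 4), (2, 8, Jo, 13, 7), (2, 8, Jo, 14, 8), (2, 8, Jo, 15, 2), (2, 8, Jo, 2, 8), (2, 8, Jo, 28, 2), (2, 8, Jo, 31, 5), (28, 2, Jo, 13, 7), (28, 2, Jo, 14, 8), (28, 2, Jo, 15, 2), (28, 2, Jo, 2, 8), (28, 2, Jo, 28, 2), (28, 2, Jo, 31, 5), (31, 5, Jo, 13, 7), (31, 5, Jo, 14, 8), (31, 5, Jo, 15, 2), (31, 5, Jo, 2, 8), (31, 5, Jo, 28, 2), (31, 5, Jo, 31, 5), (5, 7, Rae, 5, 7), (6, 4, Kim, 13, 1), (6, 4, Kim, 15, 4), (6, 4, Kim, 6, 4)}.
σ[mgr > mgr2]: keep tuples satisfying mgr > mgr2 → {(13, 1, Kim, 6, 4), (13, 7, Jo, 2, 8), (14, 8, Jo, 13, 7), (14, 8, Jo, 2, 8), (15, 2, Jo, 13, 7), (15, 2, Jo, 14, 8), (15, 2, Jo, 2, 8), (15, 4, Kim, 13, 1), (15, 4, Kim, 6, 4), (28, 2, Jo, 13, 7), (28, 2, Jo, 14, 8), (28, 2, Jo, 15, 2), (28, 2, Jo, 2, 8), (31, 5, Jo, 13, 7), (31, 5, Jo, 14, 8), (31, 5, Jo, 15, 2), (31, 5, Jo, 2, 8), (31, 5, Jo, 28, 2)}
Keep only column(s) name, mgr2 (11 duplicate(s) eliminated): {(Jo, 13), (Jo, 14), (Jo, 15), (Jo, 2), (Jo, 28), (Kim, 13), (Kim, 6)}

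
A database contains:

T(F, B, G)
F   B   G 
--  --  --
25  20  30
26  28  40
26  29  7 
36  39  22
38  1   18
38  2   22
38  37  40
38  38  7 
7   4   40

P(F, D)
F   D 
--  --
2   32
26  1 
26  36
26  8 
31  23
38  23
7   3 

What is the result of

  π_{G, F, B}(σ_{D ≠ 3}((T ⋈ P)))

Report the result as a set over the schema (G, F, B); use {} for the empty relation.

{(18, 38, 1), (22, 38, 2), (40, 26, 28), (40, 38, 37), (7, 26, 29), (7, 38, 38)}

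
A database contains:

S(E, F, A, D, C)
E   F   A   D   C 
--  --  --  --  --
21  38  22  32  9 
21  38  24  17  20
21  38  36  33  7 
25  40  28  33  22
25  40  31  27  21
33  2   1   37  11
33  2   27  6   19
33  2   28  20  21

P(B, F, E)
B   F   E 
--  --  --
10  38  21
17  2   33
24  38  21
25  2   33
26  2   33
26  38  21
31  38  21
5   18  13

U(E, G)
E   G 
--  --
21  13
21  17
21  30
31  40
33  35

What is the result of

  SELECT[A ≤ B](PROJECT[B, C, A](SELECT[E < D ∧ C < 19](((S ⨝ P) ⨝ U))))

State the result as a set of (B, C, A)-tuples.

{(17, 11, 1), (24, 9, 22), (25, 11, 1), (26, 11, 1), (26, 9, 22), (31, 9, 22)}

S ⋈ P (natural join on E, F): {(21, 38, 22, 32, 9, 10), (21, 38, 22, 32, 9, 24), (21, 38, 22, 32, 9, 26), (21, 38, 22, 32, 9, 31), (21, 38, 24, 17, 20, 10), (21, 38, 24, 17, 20, 24), (21, 38, 24, 17, 20, 26), (21, 38, 24, 17, 20, 31), (21, 38, 36, 33, 7, 10), (21, 38, 36, 33, 7, 24), (21, 38, 36, 33, 7, 26), (21, 38, 36, 33, 7, 31), (33, 2, 1, 37, 11, 17), (33, 2, 1, 37, 11, 25), (33, 2, 1, 37, 11, 26), (33, 2, 27, 6, 19, 17), (33, 2, 27, 6, 19, 25), (33, 2, 27, 6, 19, 26), (33, 2, 28, 20, 21, 17), (33, 2, 28, 20, 21, 25), (33, 2, 28, 20, 21, 26)}
(S ⨝ P) ⋈ U (natural join on E): {(21, 38, 22, 32, 9, 10, 13), (21, 38, 22, 32, 9, 10, 17), (21, 38, 22, 32, 9, 10, 30), (21, 38, 22, 32, 9, 24, 13), (21, 38, 22, 32, 9, 24, 17), (21, 38, 22, 32, 9, 24, 30), (21, 38, 22, 32, 9, 26, 13), (21, 38, 22, 32, 9, 26, 17), (21, 38, 22, 32, 9, 26, 30), (21, 38, 22, 32, 9, 31, 13), (21, 38, 22, 32, 9, 31, 17), (21, 38, 22, 32, 9, 31, 30), (21, 38, 24, 17, 20, 10, 13), (21, 38, 24, 17, 20, 10, 17), (21, 38, 24, 17, 20, 10, 30), (21, 38, 24, 17, 20, 24, 13), (21, 38, 24, 17, 20, 24, 17), (21, 38, 24, 17, 20, 24, 30), (21, 38, 24, 17, 20, 26, 13), (21, 38, 24, 17, 20, 26, 17), (21, 38, 24, 17, 20, 26, 30), (21, 38, 24, 17, 20, 31, 13), (21, 38, 24, 17, 20, 31, 17), (21, 38, 24, 17, 20, 31, 30), (21, 38, 36, 33, 7, 10, 13), (21, 38, 36, 33, 7, 10, 17), (21, 38, 36, 33, 7, 10, 30), (21, 38, 36, 33, 7, 24, 13), (21, 38, 36, 33, 7, 24, 17), (21, 38, 36, 33, 7, 24, 30), (21, 38, 36, 33, 7, 26, 13), (21, 38, 36, 33, 7, 26, 17), (21, 38, 36, 33, 7, 26, 30), (21, 38, 36, 33, 7, 31, 13), (21, 38, 36, 33, 7, 31, 17), (21, 38, 36, 33, 7, 31, 30), (33, 2, 1, 37, 11, 17, 35), (33, 2, 1, 37, 11, 25, 35), (33, 2, 1, 37, 11, 26, 35), (33, 2, 27, 6, 19, 17, 35), (33, 2, 27, 6, 19, 25, 35), (33, 2, 27, 6, 19, 26, 35), (33, 2, 28, 20, 21, 17, 35), (33, 2, 28, 20, 21, 25, 35), (33, 2, 28, 20, 21, 26, 35)}
Selection E < D ∧ C < 19: {(21, 38, 22, 32, 9, 10, 13), (21, 38, 22, 32, 9, 10, 17), (21, 38, 22, 32, 9, 10, 30), (21, 38, 22, 32, 9, 24, 13), (21, 38, 22, 32, 9, 24, 17), (21, 38, 22, 32, 9, 24, 30), (21, 38, 22, 32, 9, 26, 13), (21, 38, 22, 32, 9, 26, 17), (21, 38, 22, 32, 9, 26, 30), (21, 38, 22, 32, 9, 31, 13), (21, 38, 22, 32, 9, 31, 17), (21, 38, 22, 32, 9, 31, 30), (21, 38, 36, 33, 7, 10, 13), (21, 38, 36, 33, 7, 10, 17), (21, 38, 36, 33, 7, 10, 30), (21, 38, 36, 33, 7, 24, 13), (21, 38, 36, 33, 7, 24, 17), (21, 38, 36, 33, 7, 24, 30), (21, 38, 36, 33, 7, 26, 13), (21, 38, 36, 33, 7, 26, 17), (21, 38, 36, 33, 7, 26, 30), (21, 38, 36, 33, 7, 31, 13), (21, 38, 36, 33, 7, 31, 17), (21, 38, 36, 33, 7, 31, 30), (33, 2, 1, 37, 11, 17, 35), (33, 2, 1, 37, 11, 25, 35), (33, 2, 1, 37, 11, 26, 35)}
π_{B, C, A} gives {(10, 7, 36), (10, 9, 22), (17, 11, 1), (24, 7, 36), (24, 9, 22), (25, 11, 1), (26, 11, 1), (26, 7, 36), (26, 9, 22), (31, 7, 36), (31, 9, 22)} (16 duplicate(s) eliminated).
Selection A ≤ B: {(17, 11, 1), (24, 9, 22), (25, 11, 1), (26, 11, 1), (26, 9, 22), (31, 9, 22)}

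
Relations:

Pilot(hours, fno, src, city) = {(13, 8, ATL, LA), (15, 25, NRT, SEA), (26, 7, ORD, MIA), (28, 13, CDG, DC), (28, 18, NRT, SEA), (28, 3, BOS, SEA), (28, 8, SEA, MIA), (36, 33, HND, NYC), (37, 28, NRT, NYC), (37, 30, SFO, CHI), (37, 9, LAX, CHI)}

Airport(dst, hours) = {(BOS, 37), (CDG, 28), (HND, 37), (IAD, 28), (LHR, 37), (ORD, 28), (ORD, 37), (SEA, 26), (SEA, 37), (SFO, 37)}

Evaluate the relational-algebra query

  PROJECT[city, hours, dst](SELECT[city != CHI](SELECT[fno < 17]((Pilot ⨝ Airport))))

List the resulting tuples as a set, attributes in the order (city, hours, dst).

Natural join on hours: {(26, 7, ORD, MIA, SEA), (28, 13, CDG, DC, CDG), (28, 13, CDG, DC, IAD), (28, 13, CDG, DC, ORD), (28, 18, NRT, SEA, CDG), (28, 18, NRT, SEA, IAD), (28, 18, NRT, SEA, ORD), (28, 3, BOS, SEA, CDG), (28, 3, BOS, SEA, IAD), (28, 3, BOS, SEA, ORD), (28, 8, SEA, MIA, CDG), (28, 8, SEA, MIA, IAD), (28, 8, SEA, MIA, ORD), (37, 28, NRT, NYC, BOS), (37, 28, NRT, NYC, HND), (37, 28, NRT, NYC, LHR), (37, 28, NRT, NYC, ORD), (37, 28, NRT, NYC, SEA), (37, 28, NRT, NYC, SFO), (37, 30, SFO, CHI, BOS), (37, 30, SFO, CHI, HND), (37, 30, SFO, CHI, LHR), (37, 30, SFO, CHI, ORD), (37, 30, SFO, CHI, SEA), (37, 30, SFO, CHI, SFO), (37, 9, LAX, CHI, BOS), (37, 9, LAX, CHI, HND), (37, 9, LAX, CHI, LHR), (37, 9, LAX, CHI, ORD), (37, 9, LAX, CHI, SEA), (37, 9, LAX, CHI, SFO)}
Apply σ_{fno < 17}; surviving tuples: {(26, 7, ORD, MIA, SEA), (28, 13, CDG, DC, CDG), (28, 13, CDG, DC, IAD), (28, 13, CDG, DC, ORD), (28, 3, BOS, SEA, CDG), (28, 3, BOS, SEA, IAD), (28, 3, BOS, SEA, ORD), (28, 8, SEA, MIA, CDG), (28, 8, SEA, MIA, IAD), (28, 8, SEA, MIA, ORD), (37, 9, LAX, CHI, BOS), (37, 9, LAX, CHI, HND), (37, 9, LAX, CHI, LHR), (37, 9, LAX, CHI, ORD), (37, 9, LAX, CHI, SEA), (37, 9, LAX, CHI, SFO)}
Apply σ_{city != CHI}; surviving tuples: {(26, 7, ORD, MIA, SEA), (28, 13, CDG, DC, CDG), (28, 13, CDG, DC, IAD), (28, 13, CDG, DC, ORD), (28, 3, BOS, SEA, CDG), (28, 3, BOS, SEA, IAD), (28, 3, BOS, SEA, ORD), (28, 8, SEA, MIA, CDG), (28, 8, SEA, MIA, IAD), (28, 8, SEA, MIA, ORD)}
Projecting to city, hours, dst: {(DC, 28, CDG), (DC, 28, IAD), (DC, 28, ORD), (MIA, 26, SEA), (MIA, 28, CDG), (MIA, 28, IAD), (MIA, 28, ORD), (SEA, 28, CDG), (SEA, 28, IAD), (SEA, 28, ORD)}

{(DC, 28, CDG), (DC, 28, IAD), (DC, 28, ORD), (MIA, 26, SEA), (MIA, 28, CDG), (MIA, 28, IAD), (MIA, 28, ORD), (SEA, 28, CDG), (SEA, 28, IAD), (SEA, 28, ORD)}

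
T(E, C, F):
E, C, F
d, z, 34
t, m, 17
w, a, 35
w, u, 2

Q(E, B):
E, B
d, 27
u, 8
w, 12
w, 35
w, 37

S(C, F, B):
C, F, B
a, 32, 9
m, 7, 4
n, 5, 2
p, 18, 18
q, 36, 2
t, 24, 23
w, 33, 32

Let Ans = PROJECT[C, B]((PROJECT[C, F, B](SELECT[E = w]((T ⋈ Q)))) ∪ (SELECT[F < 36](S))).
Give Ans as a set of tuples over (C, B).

Joining T and Q on E yields {(d, z, 34, 27), (w, a, 35, 12), (w, a, 35, 35), (w, a, 35, 37), (w, u, 2, 12), (w, u, 2, 35), (w, u, 2, 37)}.
Selection E = w: {(w, a, 35, 12), (w, a, 35, 35), (w, a, 35, 37), (w, u, 2, 12), (w, u, 2, 35), (w, u, 2, 37)}
Projecting to C, F, B: {(a, 35, 12), (a, 35, 35), (a, 35, 37), (u, 2, 12), (u, 2, 35), (u, 2, 37)}
Selection F < 36: {(a, 32, 9), (m, 7, 4), (n, 5, 2), (p, 18, 18), (t, 24, 23), (w, 33, 32)}
Taking the union: {(a, 32, 9), (a, 35, 12), (a, 35, 35), (a, 35, 37), (m, 7, 4), (n, 5, 2), (p, 18, 18), (t, 24, 23), (u, 2, 12), (u, 2, 35), (u, 2, 37), (w, 33, 32)}
Projecting to C, B: {(a, 12), (a, 35), (a, 37), (a, 9), (m, 4), (n, 2), (p, 18), (t, 23), (u, 12), (u, 35), (u, 37), (w, 32)}

{(a, 12), (a, 35), (a, 37), (a, 9), (m, 4), (n, 2), (p, 18), (t, 23), (u, 12), (u, 35), (u, 37), (w, 32)}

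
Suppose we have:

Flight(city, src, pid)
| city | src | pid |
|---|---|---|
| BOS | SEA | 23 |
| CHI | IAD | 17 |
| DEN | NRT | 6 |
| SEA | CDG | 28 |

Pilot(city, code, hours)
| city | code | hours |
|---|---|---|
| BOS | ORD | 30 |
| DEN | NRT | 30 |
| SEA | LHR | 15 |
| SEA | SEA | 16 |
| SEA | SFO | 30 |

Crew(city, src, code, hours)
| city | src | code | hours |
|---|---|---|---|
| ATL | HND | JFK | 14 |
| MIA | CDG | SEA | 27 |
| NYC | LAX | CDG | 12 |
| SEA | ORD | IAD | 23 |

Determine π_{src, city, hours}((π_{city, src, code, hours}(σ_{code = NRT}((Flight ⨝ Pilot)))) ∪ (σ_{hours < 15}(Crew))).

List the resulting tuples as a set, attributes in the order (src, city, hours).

{(HND, ATL, 14), (LAX, NYC, 12), (NRT, DEN, 30)}

Joining Flight and Pilot on city yields {(BOS, SEA, 23, ORD, 30), (DEN, NRT, 6, NRT, 30), (SEA, CDG, 28, LHR, 15), (SEA, CDG, 28, SEA, 16), (SEA, CDG, 28, SFO, 30)}.
Apply σ_{code = NRT}; surviving tuples: {(DEN, NRT, 6, NRT, 30)}
Keep only column(s) city, src, code, hours: {(DEN, NRT, NRT, 30)}
Apply σ_{hours < 15}; surviving tuples: {(ATL, HND, JFK, 14), (NYC, LAX, CDG, 12)}
Taking the union: {(ATL, HND, JFK, 14), (DEN, NRT, NRT, 30), (NYC, LAX, CDG, 12)}
Keep only column(s) src, city, hours: {(HND, ATL, 14), (LAX, NYC, 12), (NRT, DEN, 30)}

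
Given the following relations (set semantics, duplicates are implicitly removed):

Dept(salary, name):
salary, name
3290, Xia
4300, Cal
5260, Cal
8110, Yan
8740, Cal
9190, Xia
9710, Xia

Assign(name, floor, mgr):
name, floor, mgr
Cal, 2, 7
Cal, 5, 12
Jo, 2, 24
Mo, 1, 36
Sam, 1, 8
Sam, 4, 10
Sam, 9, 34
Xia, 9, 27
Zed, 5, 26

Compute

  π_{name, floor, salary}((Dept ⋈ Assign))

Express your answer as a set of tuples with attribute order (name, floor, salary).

Natural join on name: {(3290, Xia, 9, 27), (4300, Cal, 2, 7), (4300, Cal, 5, 12), (5260, Cal, 2, 7), (5260, Cal, 5, 12), (8740, Cal, 2, 7), (8740, Cal, 5, 12), (9190, Xia, 9, 27), (9710, Xia, 9, 27)}
π[name, floor, salary]: project onto (name, floor, salary) → {(Cal, 2, 4300), (Cal, 2, 5260), (Cal, 2, 8740), (Cal, 5, 4300), (Cal, 5, 5260), (Cal, 5, 8740), (Xia, 9, 3290), (Xia, 9, 9190), (Xia, 9, 9710)}

{(Cal, 2, 4300), (Cal, 2, 5260), (Cal, 2, 8740), (Cal, 5, 4300), (Cal, 5, 5260), (Cal, 5, 8740), (Xia, 9, 3290), (Xia, 9, 9190), (Xia, 9, 9710)}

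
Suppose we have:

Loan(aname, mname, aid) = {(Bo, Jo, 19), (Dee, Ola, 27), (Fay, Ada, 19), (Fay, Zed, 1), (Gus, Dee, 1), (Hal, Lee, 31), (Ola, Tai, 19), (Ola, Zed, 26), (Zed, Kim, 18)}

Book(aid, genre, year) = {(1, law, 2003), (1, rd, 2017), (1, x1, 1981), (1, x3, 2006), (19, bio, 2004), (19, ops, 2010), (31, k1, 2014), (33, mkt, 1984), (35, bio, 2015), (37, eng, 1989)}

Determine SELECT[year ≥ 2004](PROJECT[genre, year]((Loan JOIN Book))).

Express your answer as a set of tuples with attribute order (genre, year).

{(bio, 2004), (k1, 2014), (ops, 2010), (rd, 2017), (x3, 2006)}

Joining Loan and Book on aid yields {(Bo, Jo, 19, bio, 2004), (Bo, Jo, 19, ops, 2010), (Fay, Ada, 19, bio, 2004), (Fay, Ada, 19, ops, 2010), (Fay, Zed, 1, law, 2003), (Fay, Zed, 1, rd, 2017), (Fay, Zed, 1, x1, 1981), (Fay, Zed, 1, x3, 2006), (Gus, Dee, 1, law, 2003), (Gus, Dee, 1, rd, 2017), (Gus, Dee, 1, x1, 1981), (Gus, Dee, 1, x3, 2006), (Hal, Lee, 31, k1, 2014), (Ola, Tai, 19, bio, 2004), (Ola, Tai, 19, ops, 2010)}.
π_{genre, year} gives {(bio, 2004), (k1, 2014), (law, 2003), (ops, 2010), (rd, 2017), (x1, 1981), (x3, 2006)} (8 duplicate(s) eliminated).
Filtering on year ≥ 2004 leaves {(bio, 2004), (k1, 2014), (ops, 2010), (rd, 2017), (x3, 2006)}.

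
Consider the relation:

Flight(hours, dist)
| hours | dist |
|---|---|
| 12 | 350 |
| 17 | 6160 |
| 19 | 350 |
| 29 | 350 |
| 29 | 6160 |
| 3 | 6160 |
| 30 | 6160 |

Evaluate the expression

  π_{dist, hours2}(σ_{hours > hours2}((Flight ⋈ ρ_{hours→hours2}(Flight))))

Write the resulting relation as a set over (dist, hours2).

{(350, 12), (350, 19), (6160, 17), (6160, 29), (6160, 3)}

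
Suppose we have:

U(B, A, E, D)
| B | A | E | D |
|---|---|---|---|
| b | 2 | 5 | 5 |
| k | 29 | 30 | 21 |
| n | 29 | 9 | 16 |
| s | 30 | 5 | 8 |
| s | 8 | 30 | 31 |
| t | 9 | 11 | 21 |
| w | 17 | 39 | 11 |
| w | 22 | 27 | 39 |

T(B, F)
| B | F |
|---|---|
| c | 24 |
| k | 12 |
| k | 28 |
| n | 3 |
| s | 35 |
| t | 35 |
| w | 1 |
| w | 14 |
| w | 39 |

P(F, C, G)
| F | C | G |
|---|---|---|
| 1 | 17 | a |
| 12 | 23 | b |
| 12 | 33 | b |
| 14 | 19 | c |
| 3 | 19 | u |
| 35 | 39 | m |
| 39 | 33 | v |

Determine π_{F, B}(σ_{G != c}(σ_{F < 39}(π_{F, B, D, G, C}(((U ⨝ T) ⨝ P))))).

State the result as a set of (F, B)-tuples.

{(1, w), (12, k), (3, n), (35, s), (35, t)}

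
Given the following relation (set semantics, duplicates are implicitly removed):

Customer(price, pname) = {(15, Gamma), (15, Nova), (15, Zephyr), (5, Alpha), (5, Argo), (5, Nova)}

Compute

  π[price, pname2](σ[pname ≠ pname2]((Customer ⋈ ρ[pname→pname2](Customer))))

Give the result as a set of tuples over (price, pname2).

{(15, Gamma), (15, Nova), (15, Zephyr), (5, Alpha), (5, Argo), (5, Nova)}

ρ[pname→pname2]: schema becomes (price, pname2); tuples unchanged.
Joining Customer and ρ[pname→pname2](Customer) on price yields {(15, Gamma, Gamma), (15, Gamma, Nova), (15, Gamma, Zephyr), (15, Nova, Gamma), (15, Nova, Nova), (15, Nova, Zephyr), (15, Zephyr, Gamma), (15, Zephyr, Nova), (15, Zephyr, Zephyr), (5, Alpha, Alpha), (5, Alpha, Argo), (5, Alpha, Nova), (5, Argo, Alpha), (5, Argo, Argo), (5, Argo, Nova), (5, Nova, Alpha), (5, Nova, Argo), (5, Nova, Nova)}.
Filtering on pname ≠ pname2 leaves {(15, Gamma, Nova), (15, Gamma, Zephyr), (15, Nova, Gamma), (15, Nova, Zephyr), (15, Zephyr, Gamma), (15, Zephyr, Nova), (5, Alpha, Argo), (5, Alpha, Nova), (5, Argo, Alpha), (5, Argo, Nova), (5, Nova, Alpha), (5, Nova, Argo)}.
π_{price, pname2} gives {(15, Gamma), (15, Nova), (15, Zephyr), (5, Alpha), (5, Argo), (5, Nova)} (6 duplicate(s) eliminated).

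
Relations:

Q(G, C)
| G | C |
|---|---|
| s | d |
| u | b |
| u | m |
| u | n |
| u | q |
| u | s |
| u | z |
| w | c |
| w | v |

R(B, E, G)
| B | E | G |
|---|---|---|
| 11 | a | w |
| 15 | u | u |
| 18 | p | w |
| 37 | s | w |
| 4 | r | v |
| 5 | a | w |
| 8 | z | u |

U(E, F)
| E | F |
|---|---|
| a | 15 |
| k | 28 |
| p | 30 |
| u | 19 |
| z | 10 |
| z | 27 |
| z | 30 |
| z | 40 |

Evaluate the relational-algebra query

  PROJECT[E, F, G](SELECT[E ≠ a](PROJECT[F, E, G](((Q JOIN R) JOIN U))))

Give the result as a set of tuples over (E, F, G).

{(p, 30, w), (u, 19, u), (z, 10, u), (z, 27, u), (z, 30, u), (z, 40, u)}

Joining Q and R on G yields {(u, b, 15, u), (u, b, 8, z), (u, m, 15, u), (u, m, 8, z), (u, n, 15, u), (u, n, 8, z), (u, q, 15, u), (u, q, 8, z), (u, s, 15, u), (u, s, 8, z), (u, z, 15, u), (u, z, 8, z), (w, c, 11, a), (w, c, 18, p), (w, c, 37, s), (w, c, 5, a), (w, v, 11, a), (w, v, 18, p), (w, v, 37, s), (w, v, 5, a)}.
Joining (Q JOIN R) and U on E yields {(u, b, 15, u, 19), (u, b, 8, z, 10), (u, b, 8, z, 27), (u, b, 8, z, 30), (u, b, 8, z, 40), (u, m, 15, u, 19), (u, m, 8, z, 10), (u, m, 8, z, 27), (u, m, 8, z, 30), (u, m, 8, z, 40), (u, n, 15, u, 19), (u, n, 8, z, 10), (u, n, 8, z, 27), (u, n, 8, z, 30), (u, n, 8, z, 40), (u, q, 15, u, 19), (u, q, 8, z, 10), (u, q, 8, z, 27), (u, q, 8, z, 30), (u, q, 8, z, 40), (u, s, 15, u, 19), (u, s, 8, z, 10), (u, s, 8, z, 27), (u, s, 8, z, 30), (u, s, 8, z, 40), (u, z, 15, u, 19), (u, z, 8, z, 10), (u, z, 8, z, 27), (u, z, 8, z, 30), (u, z, 8, z, 40), (w, c, 11, a, 15), (w, c, 18, p, 30), (w, c, 5, a, 15), (w, v, 11, a, 15), (w, v, 18, p, 30), (w, v, 5, a, 15)}.
π[F, E, G]: project onto (F, E, G) (29 duplicate(s) eliminated) → {(10, z, u), (15, a, w), (19, u, u), (27, z, u), (30, p, w), (30, z, u), (40, z, u)}
Apply σ_{E ≠ a}; surviving tuples: {(10, z, u), (19, u, u), (27, z, u), (30, p, w), (30, z, u), (40, z, u)}
π[E, F, G]: project onto (E, F, G) → {(p, 30, w), (u, 19, u), (z, 10, u), (z, 27, u), (z, 30, u), (z, 40, u)}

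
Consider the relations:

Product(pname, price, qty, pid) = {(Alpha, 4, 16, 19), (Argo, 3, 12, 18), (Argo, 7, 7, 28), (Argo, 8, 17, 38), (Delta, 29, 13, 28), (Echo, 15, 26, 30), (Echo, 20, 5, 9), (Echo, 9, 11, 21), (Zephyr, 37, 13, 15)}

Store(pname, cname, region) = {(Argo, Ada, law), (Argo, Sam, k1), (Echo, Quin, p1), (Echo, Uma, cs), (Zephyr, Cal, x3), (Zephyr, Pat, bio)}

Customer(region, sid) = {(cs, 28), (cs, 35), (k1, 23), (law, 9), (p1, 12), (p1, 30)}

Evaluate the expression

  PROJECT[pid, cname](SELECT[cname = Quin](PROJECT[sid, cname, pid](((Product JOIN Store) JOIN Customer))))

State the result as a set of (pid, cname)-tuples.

Product ⋈ Store (natural join on pname): {(Argo, 3, 12, 18, Ada, law), (Argo, 3, 12, 18, Sam, k1), (Argo, 7, 7, 28, Ada, law), (Argo, 7, 7, 28, Sam, k1), (Argo, 8, 17, 38, Ada, law), (Argo, 8, 17, 38, Sam, k1), (Echo, 15, 26, 30, Quin, p1), (Echo, 15, 26, 30, Uma, cs), (Echo, 20, 5, 9, Quin, p1), (Echo, 20, 5, 9, Uma, cs), (Echo, 9, 11, 21, Quin, p1), (Echo, 9, 11, 21, Uma, cs), (Zephyr, 37, 13, 15, Cal, x3), (Zephyr, 37, 13, 15, Pat, bio)}
(Product JOIN Store) ⋈ Customer (natural join on region): {(Argo, 3, 12, 18, Ada, law, 9), (Argo, 3, 12, 18, Sam, k1, 23), (Argo, 7, 7, 28, Ada, law, 9), (Argo, 7, 7, 28, Sam, k1, 23), (Argo, 8, 17, 38, Ada, law, 9), (Argo, 8, 17, 38, Sam, k1, 23), (Echo, 15, 26, 30, Quin, p1, 12), (Echo, 15, 26, 30, Quin, p1, 30), (Echo, 15, 26, 30, Uma, cs, 28), (Echo, 15, 26, 30, Uma, cs, 35), (Echo, 20, 5, 9, Quin, p1, 12), (Echo, 20, 5, 9, Quin, p1, 30), (Echo, 20, 5, 9, Uma, cs, 28), (Echo, 20, 5, 9, Uma, cs, 35), (Echo, 9, 11, 21, Quin, p1, 12), (Echo, 9, 11, 21, Quin, p1, 30), (Echo, 9, 11, 21, Uma, cs, 28), (Echo, 9, 11, 21, Uma, cs, 35)}
π[sid, cname, pid]: project onto (sid, cname, pid) → {(12, Quin, 21), (12, Quin, 30), (12, Quin, 9), (23, Sam, 18), (23, Sam, 28), (23, Sam, 38), (28, Uma, 21), (28, Uma, 30), (28, Uma, 9), (30, Quin, 21), (30, Quin, 30), (30, Quin, 9), (35, Uma, 21), (35, Uma, 30), (35, Uma, 9), (9, Ada, 18), (9, Ada, 28), (9, Ada, 38)}
Apply σ_{cname = Quin}; surviving tuples: {(12, Quin, 21), (12, Quin, 30), (12, Quin, 9), (30, Quin, 21), (30, Quin, 30), (30, Quin, 9)}
π[pid, cname]: project onto (pid, cname) (3 duplicate(s) eliminated) → {(21, Quin), (30, Quin), (9, Quin)}

{(21, Quin), (30, Quin), (9, Quin)}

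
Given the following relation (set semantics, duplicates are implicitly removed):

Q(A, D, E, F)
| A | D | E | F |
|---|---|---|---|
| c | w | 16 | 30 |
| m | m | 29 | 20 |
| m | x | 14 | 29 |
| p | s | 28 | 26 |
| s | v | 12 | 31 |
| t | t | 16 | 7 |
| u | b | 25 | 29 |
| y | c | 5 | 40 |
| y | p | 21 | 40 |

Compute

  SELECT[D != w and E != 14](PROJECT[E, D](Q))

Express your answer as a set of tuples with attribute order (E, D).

Projecting to E, D: {(12, v), (14, x), (16, t), (16, w), (21, p), (25, b), (28, s), (29, m), (5, c)}
Selection D != w and E != 14: {(12, v), (16, t), (21, p), (25, b), (28, s), (29, m), (5, c)}

{(12, v), (16, t), (21, p), (25, b), (28, s), (29, m), (5, c)}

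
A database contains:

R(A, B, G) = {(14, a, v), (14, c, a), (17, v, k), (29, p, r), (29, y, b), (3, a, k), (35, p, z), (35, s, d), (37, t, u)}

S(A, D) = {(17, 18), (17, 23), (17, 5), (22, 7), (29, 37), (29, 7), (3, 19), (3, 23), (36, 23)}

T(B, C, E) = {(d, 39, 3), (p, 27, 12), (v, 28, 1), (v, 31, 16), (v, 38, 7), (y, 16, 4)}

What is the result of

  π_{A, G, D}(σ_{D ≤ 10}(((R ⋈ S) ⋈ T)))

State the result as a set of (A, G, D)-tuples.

R ⋈ S (natural join on A): {(17, v, k, 18), (17, v, k, 23), (17, v, k, 5), (29, p, r, 37), (29, p, r, 7), (29, y, b, 37), (29, y, b, 7), (3, a, k, 19), (3, a, k, 23)}
(R ⋈ S) ⋈ T (natural join on B): {(17, v, k, 18, 28, 1), (17, v, k, 18, 31, 16), (17, v, k, 18, 38, 7), (17, v, k, 23, 28, 1), (17, v, k, 23, 31, 16), (17, v, k, 23, 38, 7), (17, v, k, 5, 28, 1), (17, v, k, 5, 31, 16), (17, v, k, 5, 38, 7), (29, p, r, 37, 27, 12), (29, p, r, 7, 27, 12), (29, y, b, 37, 16, 4), (29, y, b, 7, 16, 4)}
Apply σ_{D ≤ 10}; surviving tuples: {(17, v, k, 5, 28, 1), (17, v, k, 5, 31, 16), (17, v, k, 5, 38, 7), (29, p, r, 7, 27, 12), (29, y, b, 7, 16, 4)}
π_{A, G, D} gives {(17, k, 5), (29, b, 7), (29, r, 7)} (2 duplicate(s) eliminated).

{(17, k, 5), (29, b, 7), (29, r, 7)}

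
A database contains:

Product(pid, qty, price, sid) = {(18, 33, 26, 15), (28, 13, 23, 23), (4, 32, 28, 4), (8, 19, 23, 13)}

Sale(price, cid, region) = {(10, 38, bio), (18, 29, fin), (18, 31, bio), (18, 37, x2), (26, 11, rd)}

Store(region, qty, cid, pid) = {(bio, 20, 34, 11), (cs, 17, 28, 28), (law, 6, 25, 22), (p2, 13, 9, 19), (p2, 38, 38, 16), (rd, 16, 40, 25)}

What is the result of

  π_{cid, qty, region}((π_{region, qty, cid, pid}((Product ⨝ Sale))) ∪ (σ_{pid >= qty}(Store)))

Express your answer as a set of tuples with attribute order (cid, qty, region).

Joining Product and Sale on price yields {(18, 33, 26, 15, 11, rd)}.
Keep only column(s) region, qty, cid, pid: {(rd, 33, 11, 18)}
Apply σ_{pid >= qty}; surviving tuples: {(cs, 17, 28, 28), (law, 6, 25, 22), (p2, 13, 9, 19), (rd, 16, 40, 25)}
Set union of the two operands is {(cs, 17, 28, 28), (law, 6, 25, 22), (p2, 13, 9, 19), (rd, 16, 40, 25), (rd, 33, 11, 18)}.
Keep only column(s) cid, qty, region: {(11, 33, rd), (25, 6, law), (28, 17, cs), (40, 16, rd), (9, 13, p2)}

{(11, 33, rd), (25, 6, law), (28, 17, cs), (40, 16, rd), (9, 13, p2)}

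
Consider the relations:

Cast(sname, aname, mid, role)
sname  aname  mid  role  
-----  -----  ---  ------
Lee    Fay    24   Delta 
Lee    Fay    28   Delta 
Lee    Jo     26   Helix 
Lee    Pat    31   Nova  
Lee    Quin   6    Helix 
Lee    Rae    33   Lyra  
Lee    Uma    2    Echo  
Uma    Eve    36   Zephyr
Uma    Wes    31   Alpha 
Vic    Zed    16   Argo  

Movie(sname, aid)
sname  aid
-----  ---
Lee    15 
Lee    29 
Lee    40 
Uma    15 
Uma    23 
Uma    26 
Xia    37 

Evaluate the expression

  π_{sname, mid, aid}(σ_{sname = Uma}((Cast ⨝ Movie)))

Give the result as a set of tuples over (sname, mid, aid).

Cast ⋈ Movie (natural join on sname): {(Lee, Fay, 24, Delta, 15), (Lee, Fay, 24, Delta, 29), (Lee, Fay, 24, Delta, 40), (Lee, Fay, 28, Delta, 15), (Lee, Fay, 28, Delta, 29), (Lee, Fay, 28, Delta, 40), (Lee, Jo, 26, Helix, 15), (Lee, Jo, 26, Helix, 29), (Lee, Jo, 26, Helix, 40), (Lee, Pat, 31, Nova, 15), (Lee, Pat, 31, Nova, 29), (Lee, Pat, 31, Nova, 40), (Lee, Quin, 6, Helix, 15), (Lee, Quin, 6, Helix, 29), (Lee, Quin, 6, Helix, 40), (Lee, Rae, 33, Lyra, 15), (Lee, Rae, 33, Lyra, 29), (Lee, Rae, 33, Lyra, 40), (Lee, Uma, 2, Echo, 15), (Lee, Uma, 2, Echo, 29), (Lee, Uma, 2, Echo, 40), (Uma, Eve, 36, Zephyr, 15), (Uma, Eve, 36, Zephyr, 23), (Uma, Eve, 36, Zephyr, 26), (Uma, Wes, 31, Alpha, 15), (Uma, Wes, 31, Alpha, 23), (Uma, Wes, 31, Alpha, 26)}
σ[sname = Uma]: keep tuples satisfying sname = Uma → {(Uma, Eve, 36, Zephyr, 15), (Uma, Eve, 36, Zephyr, 23), (Uma, Eve, 36, Zephyr, 26), (Uma, Wes, 31, Alpha, 15), (Uma, Wes, 31, Alpha, 23), (Uma, Wes, 31, Alpha, 26)}
π[sname, mid, aid]: project onto (sname, mid, aid) → {(Uma, 31, 15), (Uma, 31, 23), (Uma, 31, 26), (Uma, 36, 15), (Uma, 36, 23), (Uma, 36, 26)}

{(Uma, 31, 15), (Uma, 31, 23), (Uma, 31, 26), (Uma, 36, 15), (Uma, 36, 23), (Uma, 36, 26)}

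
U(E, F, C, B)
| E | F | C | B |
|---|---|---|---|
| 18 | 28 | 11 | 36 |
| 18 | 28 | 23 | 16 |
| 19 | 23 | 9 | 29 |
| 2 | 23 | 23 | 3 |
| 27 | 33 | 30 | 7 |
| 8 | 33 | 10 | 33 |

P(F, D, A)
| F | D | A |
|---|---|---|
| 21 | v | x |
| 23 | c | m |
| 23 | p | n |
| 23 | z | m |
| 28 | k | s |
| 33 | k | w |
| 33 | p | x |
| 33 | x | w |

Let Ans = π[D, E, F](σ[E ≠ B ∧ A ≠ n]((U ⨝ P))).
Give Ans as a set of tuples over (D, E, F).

{(c, 19, 23), (c, 2, 23), (k, 18, 28), (k, 27, 33), (k, 8, 33), (p, 27, 33), (p, 8, 33), (x, 27, 33), (x, 8, 33), (z, 19, 23), (z, 2, 23)}

U ⋈ P (natural join on F): {(18, 28, 11, 36, k, s), (18, 28, 23, 16, k, s), (19, 23, 9, 29, c, m), (19, 23, 9, 29, p, n), (19, 23, 9, 29, z, m), (2, 23, 23, 3, c, m), (2, 23, 23, 3, p, n), (2, 23, 23, 3, z, m), (27, 33, 30, 7, k, w), (27, 33, 30, 7, p, x), (27, 33, 30, 7, x, w), (8, 33, 10, 33, k, w), (8, 33, 10, 33, p, x), (8, 33, 10, 33, x, w)}
σ[E ≠ B ∧ A ≠ n]: keep tuples satisfying E ≠ B ∧ A ≠ n → {(18, 28, 11, 36, k, s), (18, 28, 23, 16, k, s), (19, 23, 9, 29, c, m), (19, 23, 9, 29, z, m), (2, 23, 23, 3, c, m), (2, 23, 23, 3, z, m), (27, 33, 30, 7, k, w), (27, 33, 30, 7, p, x), (27, 33, 30, 7, x, w), (8, 33, 10, 33, k, w), (8, 33, 10, 33, p, x), (8, 33, 10, 33, x, w)}
π[D, E, F]: project onto (D, E, F) (1 duplicate(s) eliminated) → {(c, 19, 23), (c, 2, 23), (k, 18, 28), (k, 27, 33), (k, 8, 33), (p, 27, 33), (p, 8, 33), (x, 27, 33), (x, 8, 33), (z, 19, 23), (z, 2, 23)}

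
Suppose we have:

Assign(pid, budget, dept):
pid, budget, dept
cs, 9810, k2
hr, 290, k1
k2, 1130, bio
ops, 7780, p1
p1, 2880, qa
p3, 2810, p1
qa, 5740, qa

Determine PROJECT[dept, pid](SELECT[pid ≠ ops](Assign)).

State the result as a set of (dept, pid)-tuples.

{(bio, k2), (k1, hr), (k2, cs), (p1, p3), (qa, p1), (qa, qa)}

Selection pid ≠ ops: {(cs, 9810, k2), (hr, 290, k1), (k2, 1130, bio), (p1, 2880, qa), (p3, 2810, p1), (qa, 5740, qa)}
π_{dept, pid} gives {(bio, k2), (k1, hr), (k2, cs), (p1, p3), (qa, p1), (qa, qa)}.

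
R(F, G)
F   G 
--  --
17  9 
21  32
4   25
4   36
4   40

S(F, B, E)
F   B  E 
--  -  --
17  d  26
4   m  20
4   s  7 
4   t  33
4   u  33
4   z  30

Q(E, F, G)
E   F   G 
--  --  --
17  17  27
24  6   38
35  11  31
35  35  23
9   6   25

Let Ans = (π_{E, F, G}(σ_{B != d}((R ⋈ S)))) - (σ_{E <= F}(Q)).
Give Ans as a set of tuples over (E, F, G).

Joining R and S on F yields {(17, 9, d, 26), (4, 25, m, 20), (4, 25, s, 7), (4, 25, t, 33), (4, 25, u, 33), (4, 25, z, 30), (4, 36, m, 20), (4, 36, s, 7), (4, 36, t, 33), (4, 36, u, 33), (4, 36, z, 30), (4, 40, m, 20), (4, 40, s, 7), (4, 40, t, 33), (4, 40, u, 33), (4, 40, z, 30)}.
Selection B != d: {(4, 25, m, 20), (4, 25, s, 7), (4, 25, t, 33), (4, 25, u, 33), (4, 25, z, 30), (4, 36, m, 20), (4, 36, s, 7), (4, 36, t, 33), (4, 36, u, 33), (4, 36, z, 30), (4, 40, m, 20), (4, 40, s, 7), (4, 40, t, 33), (4, 40, u, 33), (4, 40, z, 30)}
π_{E, F, G} gives {(20, 4, 25), (20, 4, 36), (20, 4, 40), (30, 4, 25), (30, 4, 36), (30, 4, 40), (33, 4, 25), (33, 4, 36), (33, 4, 40), (7, 4, 25), (7, 4, 36), (7, 4, 40)} (3 duplicate(s) eliminated).
Selection E <= F: {(17, 17, 27), (35, 35, 23)}
Taking the difference: {(20, 4, 25), (20, 4, 36), (20, 4, 40), (30, 4, 25), (30, 4, 36), (30, 4, 40), (33, 4, 25), (33, 4, 36), (33, 4, 40), (7, 4, 25), (7, 4, 36), (7, 4, 40)}

{(20, 4, 25), (20, 4, 36), (20, 4, 40), (30, 4, 25), (30, 4, 36), (30, 4, 40), (33, 4, 25), (33, 4, 36), (33, 4, 40), (7, 4, 25), (7, 4, 36), (7, 4, 40)}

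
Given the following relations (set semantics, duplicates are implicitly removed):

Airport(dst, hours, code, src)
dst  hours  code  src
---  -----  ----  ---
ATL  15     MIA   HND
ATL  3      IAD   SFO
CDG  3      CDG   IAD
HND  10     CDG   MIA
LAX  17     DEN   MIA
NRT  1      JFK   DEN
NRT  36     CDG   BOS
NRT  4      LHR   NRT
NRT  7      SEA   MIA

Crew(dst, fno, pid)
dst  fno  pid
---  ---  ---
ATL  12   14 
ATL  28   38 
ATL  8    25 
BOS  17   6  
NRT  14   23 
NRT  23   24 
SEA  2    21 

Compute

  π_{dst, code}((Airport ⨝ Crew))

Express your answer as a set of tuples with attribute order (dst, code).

{(ATL, IAD), (ATL, MIA), (NRT, CDG), (NRT, JFK), (NRT, LHR), (NRT, SEA)}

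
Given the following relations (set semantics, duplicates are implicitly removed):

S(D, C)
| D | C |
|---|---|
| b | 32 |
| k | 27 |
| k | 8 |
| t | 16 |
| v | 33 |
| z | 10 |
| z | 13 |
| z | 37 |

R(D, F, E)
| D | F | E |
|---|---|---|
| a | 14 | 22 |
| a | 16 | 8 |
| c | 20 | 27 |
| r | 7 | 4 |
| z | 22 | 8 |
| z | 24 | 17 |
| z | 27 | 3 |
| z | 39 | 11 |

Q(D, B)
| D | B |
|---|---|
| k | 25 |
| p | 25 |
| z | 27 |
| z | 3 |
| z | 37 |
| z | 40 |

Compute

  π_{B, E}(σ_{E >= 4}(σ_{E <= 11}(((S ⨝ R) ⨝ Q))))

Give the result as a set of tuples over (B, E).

{(27, 11), (27, 8), (3, 11), (3, 8), (37, 11), (37, 8), (40, 11), (40, 8)}

Joining S and R on D yields {(z, 10, 22, 8), (z, 10, 24, 17), (z, 10, 27, 3), (z, 10, 39, 11), (z, 13, 22, 8), (z, 13, 24, 17), (z, 13, 27, 3), (z, 13, 39, 11), (z, 37, 22, 8), (z, 37, 24, 17), (z, 37, 27, 3), (z, 37, 39, 11)}.
Joining (S ⨝ R) and Q on D yields {(z, 10, 22, 8, 27), (z, 10, 22, 8, 3), (z, 10, 22, 8, 37), (z, 10, 22, 8, 40), (z, 10, 24, 17, 27), (z, 10, 24, 17, 3), (z, 10, 24, 17, 37), (z, 10, 24, 17, 40), (z, 10, 27, 3, 27), (z, 10, 27, 3, 3), (z, 10, 27, 3, 37), (z, 10, 27, 3, 40), (z, 10, 39, 11, 27), (z, 10, 39, 11, 3), (z, 10, 39, 11, 37), (z, 10, 39, 11, 40), (z, 13, 22, 8, 27), (z, 13, 22, 8, 3), (z, 13, 22, 8, 37), (z, 13, 22, 8, 40), (z, 13, 24, 17, 27), (z, 13, 24, 17, 3), (z, 13, 24, 17, 37), (z, 13, 24, 17, 40), (z, 13, 27, 3, 27), (z, 13, 27, 3, 3), (z, 13, 27, 3, 37), (z, 13, 27, 3, 40), (z, 13, 39, 11, 27), (z, 13, 39, 11, 3), (z, 13, 39, 11, 37), (z, 13, 39, 11, 40), (z, 37, 22, 8, 27), (z, 37, 22, 8, 3), (z, 37, 22, 8, 37), (z, 37, 22, 8, 40), (z, 37, 24, 17, 27), (z, 37, 24, 17, 3), (z, 37, 24, 17, 37), (z, 37, 24, 17, 40), (z, 37, 27, 3, 27), (z, 37, 27, 3, 3), (z, 37, 27, 3, 37), (z, 37, 27, 3, 40), (z, 37, 39, 11, 27), (z, 37, 39, 11, 3), (z, 37, 39, 11, 37), (z, 37, 39, 11, 40)}.
Filtering on E <= 11 leaves {(z, 10, 22, 8, 27), (z, 10, 22, 8, 3), (z, 10, 22, 8, 37), (z, 10, 22, 8, 40), (z, 10, 27, 3, 27), (z, 10, 27, 3, 3), (z, 10, 27, 3, 37), (z, 10, 27, 3, 40), (z, 10, 39, 11, 27), (z, 10, 39, 11, 3), (z, 10, 39, 11, 37), (z, 10, 39, 11, 40), (z, 13, 22, 8, 27), (z, 13, 22, 8, 3), (z, 13, 22, 8, 37), (z, 13, 22, 8, 40), (z, 13, 27, 3, 27), (z, 13, 27, 3, 3), (z, 13, 27, 3, 37), (z, 13, 27, 3, 40), (z, 13, 39, 11, 27), (z, 13, 39, 11, 3), (z, 13, 39, 11, 37), (z, 13, 39, 11, 40), (z, 37, 22, 8, 27), (z, 37, 22, 8, 3), (z, 37, 22, 8, 37), (z, 37, 22, 8, 40), (z, 37, 27, 3, 27), (z, 37, 27, 3, 3), (z, 37, 27, 3, 37), (z, 37, 27, 3, 40), (z, 37, 39, 11, 27), (z, 37, 39, 11, 3), (z, 37, 39, 11, 37), (z, 37, 39, 11, 40)}.
Filtering on E >= 4 leaves {(z, 10, 22, 8, 27), (z, 10, 22, 8, 3), (z, 10, 22, 8, 37), (z, 10, 22, 8, 40), (z, 10, 39, 11, 27), (z, 10, 39, 11, 3), (z, 10, 39, 11, 37), (z, 10, 39, 11, 40), (z, 13, 22, 8, 27), (z, 13, 22, 8, 3), (z, 13, 22, 8, 37), (z, 13, 22, 8, 40), (z, 13, 39, 11, 27), (z, 13, 39, 11, 3), (z, 13, 39, 11, 37), (z, 13, 39, 11, 40), (z, 37, 22, 8, 27), (z, 37, 22, 8, 3), (z, 37, 22, 8, 37), (z, 37, 22, 8, 40), (z, 37, 39, 11, 27), (z, 37, 39, 11, 3), (z, 37, 39, 11, 37), (z, 37, 39, 11, 40)}.
Keep only column(s) B, E (16 duplicate(s) eliminated): {(27, 11), (27, 8), (3, 11), (3, 8), (37, 11), (37, 8), (40, 11), (40, 8)}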